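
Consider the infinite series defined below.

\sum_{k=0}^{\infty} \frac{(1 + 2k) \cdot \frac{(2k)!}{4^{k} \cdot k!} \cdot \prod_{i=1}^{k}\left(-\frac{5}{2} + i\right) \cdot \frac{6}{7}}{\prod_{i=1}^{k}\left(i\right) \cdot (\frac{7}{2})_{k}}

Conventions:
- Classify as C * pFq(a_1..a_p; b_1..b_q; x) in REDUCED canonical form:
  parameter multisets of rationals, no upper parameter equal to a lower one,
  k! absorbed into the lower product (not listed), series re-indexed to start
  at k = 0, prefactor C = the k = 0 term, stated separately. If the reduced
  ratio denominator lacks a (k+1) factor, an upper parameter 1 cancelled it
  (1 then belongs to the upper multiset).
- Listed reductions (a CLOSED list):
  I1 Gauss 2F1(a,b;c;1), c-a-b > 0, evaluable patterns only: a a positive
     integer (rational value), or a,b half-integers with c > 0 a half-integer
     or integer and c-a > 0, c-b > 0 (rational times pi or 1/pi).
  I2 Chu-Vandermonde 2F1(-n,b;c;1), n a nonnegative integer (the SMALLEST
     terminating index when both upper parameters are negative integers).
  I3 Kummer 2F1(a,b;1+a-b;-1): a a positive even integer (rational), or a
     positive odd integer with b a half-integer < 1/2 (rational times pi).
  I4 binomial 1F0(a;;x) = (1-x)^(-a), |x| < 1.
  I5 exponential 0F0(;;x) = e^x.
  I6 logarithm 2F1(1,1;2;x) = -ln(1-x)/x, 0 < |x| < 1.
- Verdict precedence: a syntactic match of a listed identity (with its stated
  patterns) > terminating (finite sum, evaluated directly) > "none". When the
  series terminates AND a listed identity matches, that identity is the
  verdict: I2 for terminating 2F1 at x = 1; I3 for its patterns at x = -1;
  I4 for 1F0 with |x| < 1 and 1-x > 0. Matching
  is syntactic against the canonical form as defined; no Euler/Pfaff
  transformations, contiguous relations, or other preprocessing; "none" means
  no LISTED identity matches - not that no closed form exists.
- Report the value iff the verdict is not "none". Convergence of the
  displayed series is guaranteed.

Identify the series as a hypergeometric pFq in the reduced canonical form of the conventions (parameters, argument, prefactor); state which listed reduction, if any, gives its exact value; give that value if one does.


Key observation: t_0 = \frac{6}{7} here, and the (2k+1) factor (C = 6/7, x = 1) shifts (1/2)_k to (3/2)_k.
Consecutive-term ratio: r(k) = 1 * (k-\frac{3}{2}) (k+\frac{3}{2}) / [(k+\frac{7}{2}) (k+1)] - rational in k, leading ratio 1; with t_0 = \frac{6}{7}, classification follows.

Prefactor \frac{6}{7}, argument 1: 2F1 with upper {-\frac{3}{2}, \frac{3}{2}} over lower {\frac{7}{2}}. Verdict: this is Gauss (I1, half-integer pattern) (x = 1; upper {-\frac{3}{2}, \frac{3}{2}} half-integers, c = \frac{7}{2} in the evaluable pattern). Value: \frac{225}{1792} \cdot \pi.


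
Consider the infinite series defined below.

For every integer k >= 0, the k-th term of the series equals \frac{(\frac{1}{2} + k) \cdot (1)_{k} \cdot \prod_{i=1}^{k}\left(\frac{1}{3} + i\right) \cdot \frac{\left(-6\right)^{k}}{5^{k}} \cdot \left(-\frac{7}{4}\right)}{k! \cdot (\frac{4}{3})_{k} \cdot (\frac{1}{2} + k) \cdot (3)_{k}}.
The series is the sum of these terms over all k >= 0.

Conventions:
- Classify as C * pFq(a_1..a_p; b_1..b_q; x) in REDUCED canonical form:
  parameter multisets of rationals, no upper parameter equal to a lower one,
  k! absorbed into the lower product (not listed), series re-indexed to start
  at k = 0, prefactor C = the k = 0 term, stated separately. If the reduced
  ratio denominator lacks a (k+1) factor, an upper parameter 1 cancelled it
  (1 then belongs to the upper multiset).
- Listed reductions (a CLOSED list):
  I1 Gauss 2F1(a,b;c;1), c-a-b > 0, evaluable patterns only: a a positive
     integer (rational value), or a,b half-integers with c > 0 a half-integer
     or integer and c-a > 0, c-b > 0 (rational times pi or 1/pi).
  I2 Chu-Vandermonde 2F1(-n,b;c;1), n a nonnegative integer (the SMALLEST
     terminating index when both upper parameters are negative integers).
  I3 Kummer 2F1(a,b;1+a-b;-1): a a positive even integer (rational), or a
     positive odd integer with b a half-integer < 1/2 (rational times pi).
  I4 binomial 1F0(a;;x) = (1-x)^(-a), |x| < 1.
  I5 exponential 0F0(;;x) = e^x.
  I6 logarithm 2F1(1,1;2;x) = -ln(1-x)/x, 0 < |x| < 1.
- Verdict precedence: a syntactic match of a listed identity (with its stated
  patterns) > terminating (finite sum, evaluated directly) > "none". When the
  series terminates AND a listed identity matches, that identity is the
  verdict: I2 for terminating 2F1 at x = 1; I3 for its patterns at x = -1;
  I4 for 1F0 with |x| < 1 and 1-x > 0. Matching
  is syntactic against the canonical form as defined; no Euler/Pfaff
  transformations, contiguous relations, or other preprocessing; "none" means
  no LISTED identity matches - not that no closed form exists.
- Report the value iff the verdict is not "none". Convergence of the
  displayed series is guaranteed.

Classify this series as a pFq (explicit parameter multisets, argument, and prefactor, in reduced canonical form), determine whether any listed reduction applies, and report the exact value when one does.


Reduced: x = -\frac{6}{5}, 1F1, upper = {1}, lower = {3}, C = -\frac{7}{4}. Verdict: none here - no I1-I6 shape fits x = -\frac{6}{5} with lower {3}.

Key observation: x = -\frac{6}{5} and the two geometric factors (C = -7/4) combine into one argument.
Adjacent-term ratio: r(k) = -\frac{6}{5} * (k+1) / [(k+3) (k+1)] - poly over poly, x = -\frac{6}{5} from leading terms; C = -\frac{7}{4} at k = 0.


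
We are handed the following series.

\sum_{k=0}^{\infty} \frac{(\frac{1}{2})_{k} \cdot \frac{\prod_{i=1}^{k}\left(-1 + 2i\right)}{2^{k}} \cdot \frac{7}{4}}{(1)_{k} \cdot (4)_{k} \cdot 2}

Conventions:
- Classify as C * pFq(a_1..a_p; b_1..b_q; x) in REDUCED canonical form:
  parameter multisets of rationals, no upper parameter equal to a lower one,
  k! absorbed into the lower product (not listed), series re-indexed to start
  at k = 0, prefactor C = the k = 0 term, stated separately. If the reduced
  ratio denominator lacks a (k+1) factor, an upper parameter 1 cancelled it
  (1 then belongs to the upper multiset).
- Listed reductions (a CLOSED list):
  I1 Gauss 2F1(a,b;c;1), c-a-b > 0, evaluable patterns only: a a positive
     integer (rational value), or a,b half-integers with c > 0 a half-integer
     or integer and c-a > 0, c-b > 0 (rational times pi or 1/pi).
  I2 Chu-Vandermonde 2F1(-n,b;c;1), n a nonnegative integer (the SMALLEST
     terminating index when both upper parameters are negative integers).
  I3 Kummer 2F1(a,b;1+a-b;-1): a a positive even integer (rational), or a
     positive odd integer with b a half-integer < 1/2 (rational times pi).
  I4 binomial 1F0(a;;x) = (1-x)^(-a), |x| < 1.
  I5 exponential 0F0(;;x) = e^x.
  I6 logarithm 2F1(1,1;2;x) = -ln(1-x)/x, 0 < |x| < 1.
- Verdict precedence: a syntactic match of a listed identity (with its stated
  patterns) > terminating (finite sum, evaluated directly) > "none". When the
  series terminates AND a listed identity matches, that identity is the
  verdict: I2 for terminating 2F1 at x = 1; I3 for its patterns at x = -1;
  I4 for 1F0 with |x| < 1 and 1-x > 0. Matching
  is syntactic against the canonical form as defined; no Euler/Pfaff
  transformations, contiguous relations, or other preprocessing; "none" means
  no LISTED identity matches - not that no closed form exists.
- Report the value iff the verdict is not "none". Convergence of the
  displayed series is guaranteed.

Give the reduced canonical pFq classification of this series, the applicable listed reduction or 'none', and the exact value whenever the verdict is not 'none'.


With C = \frac{7}{8}: the canonical form is 2F1(\frac{1}{2}, \frac{1}{2}; 4; 1). Verdict: this is Gauss's theorem I1 (half-integer case) (x = 1; upper {\frac{1}{2}, \frac{1}{2}} half-integers, c = 4 in the evaluable pattern). Hence: \frac{224}{75} / \pi.

Key observation: t_0 = \frac{7}{8} here, and (1)_k (prefactor 7/8) is k! itself.
Ratio: r(k) = 1 * (k+\frac{1}{2}) (k+\frac{1}{2}) / [(k+4) (k+1)] - rational in k. x = 1; t_0 = \frac{7}{8}; negate the roots.


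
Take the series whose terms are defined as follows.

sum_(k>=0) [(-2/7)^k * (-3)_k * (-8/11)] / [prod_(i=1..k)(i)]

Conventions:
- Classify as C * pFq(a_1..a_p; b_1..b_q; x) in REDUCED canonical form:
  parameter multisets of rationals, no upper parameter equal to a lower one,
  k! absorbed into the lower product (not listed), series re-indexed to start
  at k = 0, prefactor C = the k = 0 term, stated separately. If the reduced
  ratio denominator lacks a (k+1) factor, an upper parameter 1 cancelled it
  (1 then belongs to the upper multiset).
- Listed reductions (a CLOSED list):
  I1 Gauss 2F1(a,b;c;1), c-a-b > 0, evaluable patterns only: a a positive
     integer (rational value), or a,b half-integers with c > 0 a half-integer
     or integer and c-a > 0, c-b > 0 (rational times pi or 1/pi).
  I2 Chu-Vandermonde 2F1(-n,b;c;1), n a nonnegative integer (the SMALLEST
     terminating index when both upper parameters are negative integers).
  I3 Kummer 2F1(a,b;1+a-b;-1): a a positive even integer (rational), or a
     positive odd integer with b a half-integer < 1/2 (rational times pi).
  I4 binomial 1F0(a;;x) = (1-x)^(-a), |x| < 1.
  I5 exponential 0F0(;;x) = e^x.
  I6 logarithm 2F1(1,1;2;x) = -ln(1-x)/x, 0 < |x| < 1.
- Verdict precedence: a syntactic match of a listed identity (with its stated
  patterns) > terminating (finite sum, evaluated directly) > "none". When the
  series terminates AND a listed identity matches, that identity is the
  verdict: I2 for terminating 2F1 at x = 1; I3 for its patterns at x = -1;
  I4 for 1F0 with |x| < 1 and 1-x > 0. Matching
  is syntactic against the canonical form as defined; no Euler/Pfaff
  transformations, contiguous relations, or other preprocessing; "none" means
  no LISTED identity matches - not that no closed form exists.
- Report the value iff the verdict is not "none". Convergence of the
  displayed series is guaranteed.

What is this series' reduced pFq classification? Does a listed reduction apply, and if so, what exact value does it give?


Key observation: t_0 = -8/11 here, and the product of the first k integers (C = -8/11) is k!.
Ratio: r(k) = (-2/7) * (k-3) / [(k+1)] - poly over poly, x = (-2/7) from leading terms; C = -8/11 at k = 0.

x = -2/7 here; the reduced form reads 1F0, upper {-3}, lower {-}, C = -8/11. Verdict: binomial (I4) fires (the 1F0 binomial series: exponent 3, x = -2/7). Exact value: -5832/3773.


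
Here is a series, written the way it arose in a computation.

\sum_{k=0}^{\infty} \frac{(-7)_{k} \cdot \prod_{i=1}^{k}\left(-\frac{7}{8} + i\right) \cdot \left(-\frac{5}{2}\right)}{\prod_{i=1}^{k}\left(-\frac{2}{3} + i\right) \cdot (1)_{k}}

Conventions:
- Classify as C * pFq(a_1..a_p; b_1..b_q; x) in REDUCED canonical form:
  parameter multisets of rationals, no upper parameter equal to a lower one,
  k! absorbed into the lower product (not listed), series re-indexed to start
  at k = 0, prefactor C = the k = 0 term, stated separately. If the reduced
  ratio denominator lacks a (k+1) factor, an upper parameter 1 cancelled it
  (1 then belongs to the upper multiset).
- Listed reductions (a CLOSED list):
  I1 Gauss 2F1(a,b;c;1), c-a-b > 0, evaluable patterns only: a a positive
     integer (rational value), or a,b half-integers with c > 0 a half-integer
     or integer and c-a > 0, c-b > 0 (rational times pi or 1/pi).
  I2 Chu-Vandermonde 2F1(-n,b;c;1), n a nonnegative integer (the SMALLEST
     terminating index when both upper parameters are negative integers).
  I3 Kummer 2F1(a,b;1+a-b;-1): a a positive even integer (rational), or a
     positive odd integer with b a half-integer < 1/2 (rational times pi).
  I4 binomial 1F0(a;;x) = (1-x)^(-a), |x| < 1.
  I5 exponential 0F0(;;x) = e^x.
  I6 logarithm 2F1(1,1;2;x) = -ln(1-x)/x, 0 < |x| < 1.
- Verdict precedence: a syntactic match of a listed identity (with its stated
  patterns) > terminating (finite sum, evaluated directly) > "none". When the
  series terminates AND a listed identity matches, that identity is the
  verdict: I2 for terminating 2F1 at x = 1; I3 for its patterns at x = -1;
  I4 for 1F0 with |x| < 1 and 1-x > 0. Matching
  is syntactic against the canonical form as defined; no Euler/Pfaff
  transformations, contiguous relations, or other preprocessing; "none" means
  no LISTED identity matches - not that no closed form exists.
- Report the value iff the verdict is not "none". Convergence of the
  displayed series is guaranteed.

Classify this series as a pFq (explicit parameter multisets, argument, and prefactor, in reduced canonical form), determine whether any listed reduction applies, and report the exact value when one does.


Canonical form: C = -\frac{5}{2} times 2F1 with upper {-7, \frac{1}{8}}, lower {\frac{1}{3}}, x = 1. Verdict at x = 1: Chu-Vandermonde (I2) matches (terminating 2F1 at x = 1 with n = 7, b = 1/8, c = \frac{1}{3}). Hence: -\frac{159020901875}{132607115264}.

First insight: from the first term -\frac{5}{2}: the running product (prefactor -5/2) telescopes to a rising factorial.
Term ratio: r(k) = 1 * (k-7) (k+\frac{1}{8}) / [(k+\frac{1}{3}) (k+1)] - rational in k. x = 1; t_0 = -\frac{5}{2}; negate the roots.


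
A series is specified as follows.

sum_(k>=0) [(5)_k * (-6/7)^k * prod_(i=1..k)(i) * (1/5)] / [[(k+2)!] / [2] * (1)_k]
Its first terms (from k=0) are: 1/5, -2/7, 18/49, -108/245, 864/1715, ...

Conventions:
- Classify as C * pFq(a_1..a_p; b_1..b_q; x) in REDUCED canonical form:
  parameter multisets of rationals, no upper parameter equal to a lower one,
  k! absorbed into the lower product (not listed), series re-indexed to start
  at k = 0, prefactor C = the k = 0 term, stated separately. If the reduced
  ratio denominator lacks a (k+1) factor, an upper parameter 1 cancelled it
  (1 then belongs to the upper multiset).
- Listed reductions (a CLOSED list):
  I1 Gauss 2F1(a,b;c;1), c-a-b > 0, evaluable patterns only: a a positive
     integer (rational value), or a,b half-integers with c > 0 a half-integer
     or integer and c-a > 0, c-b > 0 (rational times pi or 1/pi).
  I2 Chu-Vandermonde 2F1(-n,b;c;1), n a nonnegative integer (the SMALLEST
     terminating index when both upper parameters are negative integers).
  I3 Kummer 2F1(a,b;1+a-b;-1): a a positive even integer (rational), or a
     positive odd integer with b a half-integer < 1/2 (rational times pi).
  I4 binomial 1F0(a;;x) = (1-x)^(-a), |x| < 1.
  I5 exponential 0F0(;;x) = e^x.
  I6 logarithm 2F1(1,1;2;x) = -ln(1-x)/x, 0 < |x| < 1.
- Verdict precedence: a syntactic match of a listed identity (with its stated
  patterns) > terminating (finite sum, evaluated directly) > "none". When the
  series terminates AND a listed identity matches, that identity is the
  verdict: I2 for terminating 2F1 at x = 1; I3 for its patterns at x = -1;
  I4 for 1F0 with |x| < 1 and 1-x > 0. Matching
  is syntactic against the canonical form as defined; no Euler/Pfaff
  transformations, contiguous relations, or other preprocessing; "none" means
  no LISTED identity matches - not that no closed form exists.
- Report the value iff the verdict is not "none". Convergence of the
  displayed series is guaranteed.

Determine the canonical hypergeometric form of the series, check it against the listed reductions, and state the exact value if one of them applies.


At argument -6/7: a 2F1 with upper {1, 5}, lower {3}, scaled by C = 1/5. Verdict: none here - no I1-I6 shape fits x = -6/7 with lower {3}.

First insight: x = (-6/7) and the running product (C = 1/5) telescopes to a rising factorial.
Ratio: r(k) = (-6/7) * (k+1) (k+5) / [(k+3) (k+1)] - rational in k, leading ratio (-6/7); with t_0 = 1/5, classification follows.


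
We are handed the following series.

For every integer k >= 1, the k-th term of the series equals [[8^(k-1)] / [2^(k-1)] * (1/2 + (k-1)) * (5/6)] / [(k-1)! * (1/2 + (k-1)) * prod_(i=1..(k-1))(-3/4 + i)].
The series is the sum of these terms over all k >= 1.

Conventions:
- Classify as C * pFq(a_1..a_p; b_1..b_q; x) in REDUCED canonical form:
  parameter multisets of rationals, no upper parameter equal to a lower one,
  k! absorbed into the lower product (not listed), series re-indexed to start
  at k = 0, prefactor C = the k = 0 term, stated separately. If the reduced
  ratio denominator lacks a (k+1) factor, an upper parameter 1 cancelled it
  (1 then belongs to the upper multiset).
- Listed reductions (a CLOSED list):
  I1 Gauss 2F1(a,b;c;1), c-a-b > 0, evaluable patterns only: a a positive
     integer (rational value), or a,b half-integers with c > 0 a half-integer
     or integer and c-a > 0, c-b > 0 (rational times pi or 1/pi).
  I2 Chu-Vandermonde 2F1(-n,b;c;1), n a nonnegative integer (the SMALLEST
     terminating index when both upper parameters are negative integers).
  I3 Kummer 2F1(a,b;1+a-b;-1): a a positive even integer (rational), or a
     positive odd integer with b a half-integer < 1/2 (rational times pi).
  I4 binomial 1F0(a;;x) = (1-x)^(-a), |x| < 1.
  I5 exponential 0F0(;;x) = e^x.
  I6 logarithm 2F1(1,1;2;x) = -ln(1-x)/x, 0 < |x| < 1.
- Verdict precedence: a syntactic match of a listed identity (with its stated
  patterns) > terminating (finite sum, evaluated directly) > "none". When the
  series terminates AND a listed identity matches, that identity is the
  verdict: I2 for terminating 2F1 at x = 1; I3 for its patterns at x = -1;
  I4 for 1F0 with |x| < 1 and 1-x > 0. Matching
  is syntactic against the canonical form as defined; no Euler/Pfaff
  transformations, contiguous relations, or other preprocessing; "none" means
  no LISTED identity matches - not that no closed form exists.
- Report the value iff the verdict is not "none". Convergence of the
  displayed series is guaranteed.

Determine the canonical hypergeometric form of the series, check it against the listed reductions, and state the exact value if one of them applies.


Classification (C = 5/6): 0F1 with upper {-}, lower {1/4}, argument x = 4. Verdict: none. Every listed pattern misses the 0F1 form at 4, upper {-}.

Structural cue: from the first term 5/6: the factor k + 1/2 cancels (top and bottom), leaving C = 5/6.
Consecutive-term ratio: r(k) = 4 * 1 / [(k+1/4) (k+1)] - rational in k. x = 4; t_0 = 5/6; negate the roots.


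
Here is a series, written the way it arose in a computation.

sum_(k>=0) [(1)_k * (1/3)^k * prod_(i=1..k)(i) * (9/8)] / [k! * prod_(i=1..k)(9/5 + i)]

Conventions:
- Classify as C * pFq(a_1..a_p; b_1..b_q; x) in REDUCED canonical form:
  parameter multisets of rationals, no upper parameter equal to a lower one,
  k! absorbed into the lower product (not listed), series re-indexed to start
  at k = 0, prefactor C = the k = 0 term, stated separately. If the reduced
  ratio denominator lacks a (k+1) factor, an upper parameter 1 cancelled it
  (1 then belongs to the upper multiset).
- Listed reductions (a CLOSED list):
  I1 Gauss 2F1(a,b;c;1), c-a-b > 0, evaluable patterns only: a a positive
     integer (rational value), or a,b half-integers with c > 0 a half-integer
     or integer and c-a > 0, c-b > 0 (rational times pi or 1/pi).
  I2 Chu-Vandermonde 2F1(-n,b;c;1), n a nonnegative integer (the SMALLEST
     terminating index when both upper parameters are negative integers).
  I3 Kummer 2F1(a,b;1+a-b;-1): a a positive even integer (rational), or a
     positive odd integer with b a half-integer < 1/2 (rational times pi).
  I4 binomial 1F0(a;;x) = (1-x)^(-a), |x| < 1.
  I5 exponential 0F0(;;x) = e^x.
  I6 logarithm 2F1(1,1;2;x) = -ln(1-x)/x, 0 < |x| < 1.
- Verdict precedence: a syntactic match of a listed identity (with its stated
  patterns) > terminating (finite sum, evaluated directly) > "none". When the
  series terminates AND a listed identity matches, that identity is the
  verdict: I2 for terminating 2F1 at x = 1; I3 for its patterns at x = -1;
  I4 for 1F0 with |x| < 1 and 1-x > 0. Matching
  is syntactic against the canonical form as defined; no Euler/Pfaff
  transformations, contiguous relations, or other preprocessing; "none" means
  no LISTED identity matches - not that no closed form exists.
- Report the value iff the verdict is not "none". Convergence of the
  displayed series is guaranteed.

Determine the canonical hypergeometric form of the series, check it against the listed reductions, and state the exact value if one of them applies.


At argument 1/3: a 2F1 with upper {1, 1}, lower {14/5}, scaled by C = 9/8. Verdict: none (x = 1/3): each listed identity misses the multisets {1, 1} ; {14/5}.

Structural cue: from the first term 9/8: the running product (prefactor 9/8) telescopes to a rising factorial.
Term ratio: r(k) = (1/3) * (k+1) (k+1) / [(k+14/5) (k+1)] - rational; roots negated = parameters, x = (1/3), C = 9/8.


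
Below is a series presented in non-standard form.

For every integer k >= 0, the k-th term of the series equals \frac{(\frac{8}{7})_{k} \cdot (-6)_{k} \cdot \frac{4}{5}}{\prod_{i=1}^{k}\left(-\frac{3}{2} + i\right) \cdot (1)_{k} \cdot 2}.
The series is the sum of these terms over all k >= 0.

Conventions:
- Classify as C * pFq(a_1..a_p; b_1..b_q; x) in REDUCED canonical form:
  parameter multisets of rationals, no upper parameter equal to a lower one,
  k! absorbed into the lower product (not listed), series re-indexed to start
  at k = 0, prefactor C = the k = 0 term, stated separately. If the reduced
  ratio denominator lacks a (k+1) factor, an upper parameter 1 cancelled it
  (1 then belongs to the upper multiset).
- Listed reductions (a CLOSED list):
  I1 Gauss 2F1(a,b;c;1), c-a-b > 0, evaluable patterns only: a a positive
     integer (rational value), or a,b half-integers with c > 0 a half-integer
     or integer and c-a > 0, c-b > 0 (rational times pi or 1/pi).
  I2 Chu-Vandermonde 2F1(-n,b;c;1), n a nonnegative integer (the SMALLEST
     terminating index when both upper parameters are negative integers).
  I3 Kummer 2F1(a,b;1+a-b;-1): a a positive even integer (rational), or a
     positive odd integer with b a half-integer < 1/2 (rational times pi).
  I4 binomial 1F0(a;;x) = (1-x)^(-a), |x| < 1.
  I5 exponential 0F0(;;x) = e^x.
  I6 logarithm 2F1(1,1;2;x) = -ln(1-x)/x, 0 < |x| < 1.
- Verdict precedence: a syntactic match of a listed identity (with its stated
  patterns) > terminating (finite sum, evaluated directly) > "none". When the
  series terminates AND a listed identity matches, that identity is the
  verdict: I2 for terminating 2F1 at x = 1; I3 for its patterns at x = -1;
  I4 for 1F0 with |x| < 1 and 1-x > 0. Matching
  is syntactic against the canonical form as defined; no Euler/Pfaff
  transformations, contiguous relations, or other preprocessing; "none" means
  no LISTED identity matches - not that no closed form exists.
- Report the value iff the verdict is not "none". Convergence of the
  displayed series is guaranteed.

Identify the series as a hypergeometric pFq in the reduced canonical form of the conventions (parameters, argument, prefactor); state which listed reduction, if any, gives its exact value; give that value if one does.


At argument 1: a 2F1 with upper {-6, \frac{8}{7}}, lower {-\frac{1}{2}}, scaled by C = \frac{2}{5}. Verdict at x = 1: the Chu-Vandermonde identity I2 matches (terminating 2F1 at x = 1 with n = 6, b = 8/7, c = -\frac{1}{2}). Value: -\frac{451858}{4117715}.

The tell: x = 1 and (1)_k (prefactor 2/5) is k! itself.
Term ratio: r(k) = 1 * (k-6) (k+\frac{8}{7}) / [(k-\frac{1}{2}) (k+1)] ; factor over Q: parameters, x = 1, and C = \frac{2}{5}.


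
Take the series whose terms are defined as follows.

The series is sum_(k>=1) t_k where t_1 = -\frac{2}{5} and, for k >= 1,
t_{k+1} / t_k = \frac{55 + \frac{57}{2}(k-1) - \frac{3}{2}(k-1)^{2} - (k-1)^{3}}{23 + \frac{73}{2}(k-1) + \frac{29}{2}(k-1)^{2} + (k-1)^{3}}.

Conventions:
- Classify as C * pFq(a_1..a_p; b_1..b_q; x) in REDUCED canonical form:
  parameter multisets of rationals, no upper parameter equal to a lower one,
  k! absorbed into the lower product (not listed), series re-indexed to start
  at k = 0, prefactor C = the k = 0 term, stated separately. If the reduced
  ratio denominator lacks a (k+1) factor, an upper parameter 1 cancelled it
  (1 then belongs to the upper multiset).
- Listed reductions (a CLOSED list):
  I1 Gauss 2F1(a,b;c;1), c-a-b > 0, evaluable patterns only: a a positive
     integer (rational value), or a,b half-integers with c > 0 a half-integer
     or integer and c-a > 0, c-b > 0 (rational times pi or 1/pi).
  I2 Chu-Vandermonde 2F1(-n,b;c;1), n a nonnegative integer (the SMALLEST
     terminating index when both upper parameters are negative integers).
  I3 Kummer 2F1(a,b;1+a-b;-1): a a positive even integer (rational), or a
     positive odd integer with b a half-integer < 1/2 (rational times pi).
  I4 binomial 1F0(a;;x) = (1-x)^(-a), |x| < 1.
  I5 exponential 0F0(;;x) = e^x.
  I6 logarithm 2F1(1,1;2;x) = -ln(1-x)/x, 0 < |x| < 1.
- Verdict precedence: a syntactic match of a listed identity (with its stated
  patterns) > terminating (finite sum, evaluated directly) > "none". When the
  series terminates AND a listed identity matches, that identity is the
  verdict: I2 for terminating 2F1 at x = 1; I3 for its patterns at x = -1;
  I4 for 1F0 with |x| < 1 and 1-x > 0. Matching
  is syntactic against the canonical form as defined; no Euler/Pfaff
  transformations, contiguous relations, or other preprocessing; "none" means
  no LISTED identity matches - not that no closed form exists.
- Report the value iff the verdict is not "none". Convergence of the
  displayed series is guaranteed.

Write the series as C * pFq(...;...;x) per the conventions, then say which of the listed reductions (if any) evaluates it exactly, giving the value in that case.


x = -1 here; the reduced form reads 2F1, upper {-\frac{11}{2}, 5}, lower {\frac{23}{2}}, C = -\frac{2}{5}. Verdict: the Kummer evaluation I3 applies (x = -1; c = \frac{23}{2} equals 1+a-b for upper {-\frac{11}{2}, 5}: listed pattern). Its exact value is \left(-\frac{8729721}{8388608}\right) \cdot \pi.

Key step: t_0 being -\frac{2}{5}, the parameter 2 appears in both the upper and lower lists and cancels.
Consecutive-term ratio: r(k) = -1 * (k-\frac{11}{2}) (k+5) / [(k+\frac{23}{2}) (k+1)] - rational in k, leading ratio -1; with t_0 = -\frac{2}{5}, classification follows.


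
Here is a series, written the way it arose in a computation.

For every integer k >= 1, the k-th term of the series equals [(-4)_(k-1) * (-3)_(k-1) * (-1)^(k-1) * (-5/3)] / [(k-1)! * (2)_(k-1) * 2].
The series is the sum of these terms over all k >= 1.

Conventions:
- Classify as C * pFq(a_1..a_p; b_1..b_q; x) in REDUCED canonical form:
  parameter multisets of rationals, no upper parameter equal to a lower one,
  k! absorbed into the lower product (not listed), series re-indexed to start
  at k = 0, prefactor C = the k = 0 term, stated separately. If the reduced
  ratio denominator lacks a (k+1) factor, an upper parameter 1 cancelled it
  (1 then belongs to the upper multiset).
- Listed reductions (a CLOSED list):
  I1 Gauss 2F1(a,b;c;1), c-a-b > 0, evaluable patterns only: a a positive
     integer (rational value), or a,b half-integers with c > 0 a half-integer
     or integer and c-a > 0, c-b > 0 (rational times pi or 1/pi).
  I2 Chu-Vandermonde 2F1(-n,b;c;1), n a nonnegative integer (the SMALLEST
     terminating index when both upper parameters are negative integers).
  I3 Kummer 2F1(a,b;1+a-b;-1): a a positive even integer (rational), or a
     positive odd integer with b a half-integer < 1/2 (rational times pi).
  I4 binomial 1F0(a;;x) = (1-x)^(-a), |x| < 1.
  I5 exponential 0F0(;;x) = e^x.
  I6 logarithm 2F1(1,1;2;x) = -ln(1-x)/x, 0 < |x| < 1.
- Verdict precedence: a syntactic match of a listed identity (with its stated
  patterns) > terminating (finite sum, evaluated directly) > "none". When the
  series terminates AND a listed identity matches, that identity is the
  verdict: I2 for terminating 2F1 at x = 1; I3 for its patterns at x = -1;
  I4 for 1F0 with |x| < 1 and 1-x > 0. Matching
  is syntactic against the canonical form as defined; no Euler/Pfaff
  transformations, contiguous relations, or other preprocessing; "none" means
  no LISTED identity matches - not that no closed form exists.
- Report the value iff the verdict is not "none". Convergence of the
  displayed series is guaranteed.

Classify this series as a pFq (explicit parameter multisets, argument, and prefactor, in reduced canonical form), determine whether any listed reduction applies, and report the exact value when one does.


Structural cue: t_0 = -5/6 here, and the constant factors (C = -5/6) combine into one prefactor.
Ratio: r(k) = (-1) * (k-4) (k-3) / [(k+2) (k+1)] - rational; roots negated = parameters, x = (-1), C = -5/6.

At argument -1: a 2F1 with upper {-4, -3}, lower {2}, scaled by C = -5/6. Verdict: terminating - upper -3 stops the sum at k = 3; the 4 terms are added exactly. Hence: 0.


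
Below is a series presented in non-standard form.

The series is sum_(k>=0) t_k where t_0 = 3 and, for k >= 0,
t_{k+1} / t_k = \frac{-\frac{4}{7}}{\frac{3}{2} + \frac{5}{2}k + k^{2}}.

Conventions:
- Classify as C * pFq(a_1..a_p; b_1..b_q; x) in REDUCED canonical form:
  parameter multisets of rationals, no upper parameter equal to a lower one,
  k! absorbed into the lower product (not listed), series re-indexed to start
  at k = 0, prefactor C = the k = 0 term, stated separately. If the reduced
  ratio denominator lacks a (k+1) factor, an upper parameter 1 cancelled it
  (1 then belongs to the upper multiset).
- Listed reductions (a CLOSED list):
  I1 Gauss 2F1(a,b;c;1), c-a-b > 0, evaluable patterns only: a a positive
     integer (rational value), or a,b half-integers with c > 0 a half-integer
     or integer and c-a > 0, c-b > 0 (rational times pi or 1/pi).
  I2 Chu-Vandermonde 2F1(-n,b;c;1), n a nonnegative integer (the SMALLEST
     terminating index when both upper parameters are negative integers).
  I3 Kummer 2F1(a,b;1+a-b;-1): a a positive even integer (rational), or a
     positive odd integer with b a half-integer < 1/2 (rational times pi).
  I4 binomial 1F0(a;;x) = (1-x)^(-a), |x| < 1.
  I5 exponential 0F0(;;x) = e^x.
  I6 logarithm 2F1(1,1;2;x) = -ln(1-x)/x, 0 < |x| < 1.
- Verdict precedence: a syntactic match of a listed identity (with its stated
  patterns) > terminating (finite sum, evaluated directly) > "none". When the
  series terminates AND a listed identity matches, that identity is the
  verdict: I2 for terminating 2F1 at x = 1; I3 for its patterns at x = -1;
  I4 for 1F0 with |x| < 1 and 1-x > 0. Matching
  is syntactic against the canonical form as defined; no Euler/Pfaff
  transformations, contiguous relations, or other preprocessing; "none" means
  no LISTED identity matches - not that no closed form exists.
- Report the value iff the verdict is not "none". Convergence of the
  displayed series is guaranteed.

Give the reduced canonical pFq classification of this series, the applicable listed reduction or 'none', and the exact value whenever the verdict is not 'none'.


First insight: t_0 = 3 here, and roots of the ratio polynomials (C = 3, x = -4/7) are the negated parameters.
Consecutive-term ratio: r(k) = -\frac{4}{7} * 1 / [(k+\frac{3}{2}) (k+1)] - rational in k, leading ratio -\frac{4}{7}; with t_0 = 3, classification follows.

Prefactor 3, argument -\frac{4}{7}: 0F1 with upper {-} over lower {\frac{3}{2}}. Verdict: no listed reduction: x = -\frac{4}{7} and upper {-} fail every I1-I6 pattern.


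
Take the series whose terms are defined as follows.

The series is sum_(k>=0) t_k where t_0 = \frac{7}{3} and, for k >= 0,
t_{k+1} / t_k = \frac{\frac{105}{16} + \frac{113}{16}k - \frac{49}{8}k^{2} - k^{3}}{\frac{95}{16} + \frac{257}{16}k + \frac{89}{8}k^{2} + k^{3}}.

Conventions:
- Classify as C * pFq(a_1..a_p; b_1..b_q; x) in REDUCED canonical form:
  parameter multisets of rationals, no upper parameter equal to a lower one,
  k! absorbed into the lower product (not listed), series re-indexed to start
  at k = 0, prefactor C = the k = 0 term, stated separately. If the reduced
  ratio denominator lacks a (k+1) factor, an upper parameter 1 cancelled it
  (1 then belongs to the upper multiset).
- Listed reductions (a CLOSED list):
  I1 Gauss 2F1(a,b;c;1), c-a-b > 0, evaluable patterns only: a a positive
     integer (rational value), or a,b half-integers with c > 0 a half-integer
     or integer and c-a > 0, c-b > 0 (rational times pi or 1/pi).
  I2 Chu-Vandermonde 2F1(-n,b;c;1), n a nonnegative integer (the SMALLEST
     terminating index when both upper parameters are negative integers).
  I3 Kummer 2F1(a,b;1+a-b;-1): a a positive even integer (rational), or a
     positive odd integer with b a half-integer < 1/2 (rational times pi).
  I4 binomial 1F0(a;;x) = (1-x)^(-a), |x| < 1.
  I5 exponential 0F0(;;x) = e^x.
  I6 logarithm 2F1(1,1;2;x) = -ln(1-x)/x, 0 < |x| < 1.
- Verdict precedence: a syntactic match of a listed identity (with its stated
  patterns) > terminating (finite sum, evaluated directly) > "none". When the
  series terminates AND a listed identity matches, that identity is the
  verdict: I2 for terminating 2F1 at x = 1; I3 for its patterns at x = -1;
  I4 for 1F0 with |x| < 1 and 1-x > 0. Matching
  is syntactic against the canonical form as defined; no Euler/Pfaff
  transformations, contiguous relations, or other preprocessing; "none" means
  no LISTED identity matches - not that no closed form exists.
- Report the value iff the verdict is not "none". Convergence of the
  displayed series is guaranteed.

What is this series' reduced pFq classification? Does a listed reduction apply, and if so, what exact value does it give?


Prefactor \frac{7}{3}, argument -1: 2F1 with upper {-\frac{3}{2}, 7} over lower {\frac{19}{2}}. Verdict: the Kummer evaluation I3 applies (x = -1; c = \frac{19}{2} equals 1+a-b for upper {-\frac{3}{2}, 7}: listed pattern). Sum: \frac{1786785}{1048576} \cdot \pi.

The tell: t_0 = \frac{7}{3} here, and the parameter 5/8 appears in both the upper and lower lists and cancels.
Adjacent-term ratio: r(k) = -1 * (k-\frac{3}{2}) (k+7) / [(k+\frac{19}{2}) (k+1)] - poly over poly, x = -1 from leading terms; C = \frac{7}{3} at k = 0.


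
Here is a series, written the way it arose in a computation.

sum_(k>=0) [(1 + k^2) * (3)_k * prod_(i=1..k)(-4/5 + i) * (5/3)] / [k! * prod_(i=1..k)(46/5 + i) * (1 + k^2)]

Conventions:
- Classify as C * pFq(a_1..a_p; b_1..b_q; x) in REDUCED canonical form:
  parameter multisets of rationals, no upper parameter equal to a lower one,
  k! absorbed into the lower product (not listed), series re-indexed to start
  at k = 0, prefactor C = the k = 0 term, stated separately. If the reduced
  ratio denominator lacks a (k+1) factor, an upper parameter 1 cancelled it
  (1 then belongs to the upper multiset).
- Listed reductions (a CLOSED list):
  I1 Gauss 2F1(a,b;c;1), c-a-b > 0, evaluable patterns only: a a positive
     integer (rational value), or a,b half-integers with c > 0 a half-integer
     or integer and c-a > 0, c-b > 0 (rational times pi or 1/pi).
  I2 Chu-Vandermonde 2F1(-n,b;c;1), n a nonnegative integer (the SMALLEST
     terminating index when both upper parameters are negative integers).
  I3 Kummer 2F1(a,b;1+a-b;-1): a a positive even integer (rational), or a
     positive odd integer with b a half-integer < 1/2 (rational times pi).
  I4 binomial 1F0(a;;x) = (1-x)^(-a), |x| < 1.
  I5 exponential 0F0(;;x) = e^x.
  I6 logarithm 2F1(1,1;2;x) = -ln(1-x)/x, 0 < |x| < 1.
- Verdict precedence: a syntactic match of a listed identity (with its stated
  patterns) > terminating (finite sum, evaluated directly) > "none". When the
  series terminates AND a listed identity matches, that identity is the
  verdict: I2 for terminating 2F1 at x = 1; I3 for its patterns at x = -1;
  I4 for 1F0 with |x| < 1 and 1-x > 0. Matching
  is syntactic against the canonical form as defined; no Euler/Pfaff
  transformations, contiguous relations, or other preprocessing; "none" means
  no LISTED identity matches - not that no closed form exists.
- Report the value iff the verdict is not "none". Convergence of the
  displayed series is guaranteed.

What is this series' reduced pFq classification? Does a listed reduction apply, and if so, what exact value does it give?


Classification (C = 5/3): 2F1 with upper {1/5, 3}, lower {51/5}, argument x = 1. Verdict: Gauss's theorem (I1) applies (x = 1: the Gamma ratio telescopes since c-a-b = 7 > 0 and a = 3 in Z>0). Sum: 943/525.

Structural cue: t_0 = 5/3 here, and k^2 + 1 divides numerator and denominator alike; C = 5/3, x = 1 after cancelling.
Consecutive-term ratio: r(k) = 1 * (k+1/5) (k+3) / [(k+51/5) (k+1)] - rational; roots negated = parameters, x = 1, C = 5/3.


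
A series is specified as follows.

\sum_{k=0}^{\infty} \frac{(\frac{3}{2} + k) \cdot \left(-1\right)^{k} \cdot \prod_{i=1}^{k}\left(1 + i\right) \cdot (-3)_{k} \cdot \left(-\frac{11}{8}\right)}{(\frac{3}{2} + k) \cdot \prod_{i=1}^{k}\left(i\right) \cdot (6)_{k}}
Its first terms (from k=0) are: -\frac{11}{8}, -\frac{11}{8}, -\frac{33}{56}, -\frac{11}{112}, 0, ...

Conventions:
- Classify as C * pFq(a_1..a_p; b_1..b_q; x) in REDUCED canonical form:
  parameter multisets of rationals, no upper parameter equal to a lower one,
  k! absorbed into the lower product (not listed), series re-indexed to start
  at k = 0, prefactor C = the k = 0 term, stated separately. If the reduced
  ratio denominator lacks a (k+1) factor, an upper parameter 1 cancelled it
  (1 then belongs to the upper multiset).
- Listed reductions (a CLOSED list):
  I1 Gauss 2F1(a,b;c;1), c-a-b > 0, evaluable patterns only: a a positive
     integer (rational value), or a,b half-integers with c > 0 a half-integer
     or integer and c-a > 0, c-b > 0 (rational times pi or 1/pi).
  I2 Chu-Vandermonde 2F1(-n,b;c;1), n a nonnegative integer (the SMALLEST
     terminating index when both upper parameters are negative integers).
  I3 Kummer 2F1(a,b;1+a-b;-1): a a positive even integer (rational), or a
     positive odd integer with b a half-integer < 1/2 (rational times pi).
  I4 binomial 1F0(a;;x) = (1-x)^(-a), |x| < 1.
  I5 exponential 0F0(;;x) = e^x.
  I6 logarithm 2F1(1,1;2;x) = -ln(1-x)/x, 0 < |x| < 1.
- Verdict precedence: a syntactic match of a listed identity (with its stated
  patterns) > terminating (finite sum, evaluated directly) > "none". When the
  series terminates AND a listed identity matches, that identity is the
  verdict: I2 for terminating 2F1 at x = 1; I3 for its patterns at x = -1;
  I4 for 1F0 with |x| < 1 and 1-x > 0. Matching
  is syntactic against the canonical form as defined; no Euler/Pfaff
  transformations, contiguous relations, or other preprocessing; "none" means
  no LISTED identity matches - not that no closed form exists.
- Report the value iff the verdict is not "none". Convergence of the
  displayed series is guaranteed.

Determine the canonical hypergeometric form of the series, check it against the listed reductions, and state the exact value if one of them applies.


First insight: t_0 = -\frac{11}{8} here, and the running product (C = -11/8, x = -1) telescopes to a rising factorial.
Adjacent-term ratio: r(k) = -1 * (k-3) (k+2) / [(k+6) (k+1)] - rational in k. x = -1; t_0 = -\frac{11}{8}; negate the roots.

This is -\frac{11}{8} * 2F1(-3, 2; 6; -1) in reduced canonical form. Verdict (x = -1): the Kummer evaluation I3 applies (x = -1; c = 6 equals 1+a-b for upper {-3, 2}: listed pattern). Value: -\frac{55}{16}.


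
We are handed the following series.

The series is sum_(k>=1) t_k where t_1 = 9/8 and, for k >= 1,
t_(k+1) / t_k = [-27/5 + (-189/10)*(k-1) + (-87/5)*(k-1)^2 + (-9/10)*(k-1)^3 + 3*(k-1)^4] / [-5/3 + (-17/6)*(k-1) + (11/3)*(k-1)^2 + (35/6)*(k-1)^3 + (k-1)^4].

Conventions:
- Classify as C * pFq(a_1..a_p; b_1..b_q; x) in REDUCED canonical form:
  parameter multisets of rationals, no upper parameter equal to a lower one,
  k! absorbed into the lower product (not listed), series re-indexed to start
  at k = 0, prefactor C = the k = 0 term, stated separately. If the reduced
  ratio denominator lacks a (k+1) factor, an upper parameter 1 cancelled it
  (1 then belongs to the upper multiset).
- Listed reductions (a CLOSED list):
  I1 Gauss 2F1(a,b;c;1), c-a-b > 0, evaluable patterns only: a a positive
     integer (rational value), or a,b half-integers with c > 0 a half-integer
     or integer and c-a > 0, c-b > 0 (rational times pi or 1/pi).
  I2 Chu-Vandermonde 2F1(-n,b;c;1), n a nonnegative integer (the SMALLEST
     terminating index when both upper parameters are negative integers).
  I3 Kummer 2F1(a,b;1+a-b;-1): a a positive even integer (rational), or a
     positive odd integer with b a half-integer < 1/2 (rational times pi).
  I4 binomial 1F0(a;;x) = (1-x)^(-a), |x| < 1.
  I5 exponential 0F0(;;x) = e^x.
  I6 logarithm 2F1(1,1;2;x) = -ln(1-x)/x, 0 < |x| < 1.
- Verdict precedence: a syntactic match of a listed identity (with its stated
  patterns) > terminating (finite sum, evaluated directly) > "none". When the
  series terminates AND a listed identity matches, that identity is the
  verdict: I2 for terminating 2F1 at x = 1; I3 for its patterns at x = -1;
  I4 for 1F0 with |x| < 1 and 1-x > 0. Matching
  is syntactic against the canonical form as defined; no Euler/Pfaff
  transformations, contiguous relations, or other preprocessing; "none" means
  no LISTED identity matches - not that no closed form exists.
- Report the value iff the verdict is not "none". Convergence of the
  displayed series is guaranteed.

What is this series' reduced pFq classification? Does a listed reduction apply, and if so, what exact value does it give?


Key observation: t_0 being 9/8, factor the ratio over Q (C = 9/8, x = 3): negated roots = parameters.
Consecutive-term ratio: r(k) = 3 * (k-3) (k+1) (k+6/5) / [(k-2/3) (k+5) (k+1)] ; factor over Q: parameters, x = 3, and C = 9/8.

x = 3 here; the reduced form reads 3F2, upper {-3, 1, 6/5}, lower {-2/3, 5}, C = 9/8. Verdict: terminating. With -3 upstairs the series is a 4-term polynomial sum; evaluated term by term. Its exact value is 191007/35000.
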